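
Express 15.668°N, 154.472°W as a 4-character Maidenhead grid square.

Offset from 180°W / 90°S: lon 25.53°, lat 105.67°.
Field: lon ⌊25.53/20⌋ = 1 → B; lat ⌊105.67/10⌋ = 10 → K.
Square: lon ⌊5.53/2⌋ = 2; lat ⌊5.67/1⌋ = 5.

BK25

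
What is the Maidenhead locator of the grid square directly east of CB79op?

CB79pp

Longitude subsquare o = 14; +1 → 15 = p.
The latitude characters are unchanged.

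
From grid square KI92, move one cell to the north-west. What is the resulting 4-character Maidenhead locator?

KI83

Longitude square 9; −1 → 8.
Latitude square 2; +1 → 3.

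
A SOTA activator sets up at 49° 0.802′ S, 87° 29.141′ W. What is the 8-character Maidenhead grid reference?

EE60gx16

Offset from 180°W / 90°S: lon 92.51432°, lat 40.98663°.
Field: 92.51432/20 → 4 → E, 40.98663/10 → 4 → E; chars EE.
Square: 12.51432/2 → 6, 0.98663/1 → 0; chars 60.
Subsquare: 0.51432/0.0833333 → 6 → g, 0.98663/0.0416667 → 23 → x; chars gx.
Extended square: 0.01432/0.00833333 → 1, 0.02830/0.00416667 → 6; chars 16.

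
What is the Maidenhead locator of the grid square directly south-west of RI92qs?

Longitude subsquare q = 16; −1 → 15 = p.
Latitude subsquare s = 18; −1 → 17 = r.

RI92pr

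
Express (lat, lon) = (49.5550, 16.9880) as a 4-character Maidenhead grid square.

JN89

Offset from 180°W / 90°S: lon 196.99°, lat 139.56°.
Field (20°×10°, letters A–R): lon ⌊196.99/20⌋ = 9 → J; lat ⌊139.56/10⌋ = 13 → N.
Square (2°×1°, digits 0–9): lon ⌊16.99/2⌋ = 8; lat ⌊9.56/1⌋ = 9.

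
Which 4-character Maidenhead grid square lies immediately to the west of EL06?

DL96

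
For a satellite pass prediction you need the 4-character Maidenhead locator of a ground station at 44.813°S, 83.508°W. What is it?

Shift to the Maidenhead origin (180°W, 90°S): lon 96.49, lat 45.19.
Field (20°×10°, letters A–R): 96.49/20 → 4 → E, 45.19/10 → 4 → E; chars EE.
Square (2°×1°, digits 0–9): 16.49/2 → 8, 5.19/1 → 5; chars 85.

EE85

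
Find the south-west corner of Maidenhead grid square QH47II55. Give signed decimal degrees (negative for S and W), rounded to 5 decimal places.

-12.64583, 148.70833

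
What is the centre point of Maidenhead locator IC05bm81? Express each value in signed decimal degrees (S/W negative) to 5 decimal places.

Field I=8, C=2: +8·20° lon, +2·10° lat → SW at lon -20°, lat -70°.
Square 0, 5: +0·2° lon, +5·1° lat → SW at lon -20°, lat -65°.
Subsquare b=1, m=12: +1·0.0833333° lon, +12·0.0416667° lat → SW at lon -19.9167°, lat -64.5°.
Extended square 8, 1: +8·0.00833333° lon, +1·0.00416667° lat → SW at lon -19.85°, lat -64.4958°.
Cell spans 0.00833333° lon × 0.00416667° lat. Centre is SW corner plus half of each.
latitude -64.49375, longitude -19.84583.

-64.49375, -19.84583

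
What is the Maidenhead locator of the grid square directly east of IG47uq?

IG47vq

Longitude subsquare u = 20; +1 → 21 = v.
The latitude characters are unchanged.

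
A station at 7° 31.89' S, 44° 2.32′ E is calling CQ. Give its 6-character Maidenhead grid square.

Shift to the Maidenhead origin (180°W, 90°S): lon 224.0387, lat 82.4685.
Field: lon ⌊224.0387/20⌋ = 11 → L; lat ⌊82.4685/10⌋ = 8 → I.
Square: lon ⌊4.0387/2⌋ = 2; lat ⌊2.4685/1⌋ = 2.
Subsquare: lon ⌊0.0387/0.0833333⌋ = 0 → a; lat ⌊0.4685/0.0416667⌋ = 11 → l.

LI22al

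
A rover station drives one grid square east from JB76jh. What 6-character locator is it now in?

JB76kh

Longitude subsquare j = 9; +1 → 10 = k.
The latitude characters are unchanged.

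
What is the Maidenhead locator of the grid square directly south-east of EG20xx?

Longitude subsquare x = 23; +1 → 24, wraps to 0 = a, carry into square.
Longitude square 2; +1 → 3.
Latitude subsquare x = 23; −1 → 22 = w.

EG30aw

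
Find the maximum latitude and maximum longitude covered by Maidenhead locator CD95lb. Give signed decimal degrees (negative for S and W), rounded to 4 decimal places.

-54.9167, -121.0000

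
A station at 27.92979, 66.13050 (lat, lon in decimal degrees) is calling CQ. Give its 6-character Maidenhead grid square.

Add 180° to longitude and 90° to latitude: 246.1305, 117.9298.
Field: lon ⌊246.1305/20⌋ = 12 → M; lat ⌊117.9298/10⌋ = 11 → L.
Square: lon ⌊6.1305/2⌋ = 3; lat ⌊7.9298/1⌋ = 7.
Subsquare: lon ⌊0.1305/0.0833333⌋ = 1 → b; lat ⌊0.9298/0.0416667⌋ = 22 → w.

ML37bw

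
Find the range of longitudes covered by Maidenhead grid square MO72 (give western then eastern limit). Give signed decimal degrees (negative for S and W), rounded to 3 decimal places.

74.000, 76.000

Field M=12, O=14: +12·20° lon, +14·10° lat → SW at lon 60°, lat 50°.
Square 7, 2: +7·2° lon, +2·1° lat → SW at lon 74°, lat 52°.
Cell spans 2° lon × 1° lat.
west 74.000, east 76.000.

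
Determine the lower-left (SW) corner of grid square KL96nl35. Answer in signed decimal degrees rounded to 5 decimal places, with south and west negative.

26.47917, 39.10833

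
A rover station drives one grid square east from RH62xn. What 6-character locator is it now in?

RH72an

Longitude subsquare x = 23; +1 → 24, wraps to 0 = a, carry into square.
Longitude square 6; +1 → 7.
The latitude characters are unchanged.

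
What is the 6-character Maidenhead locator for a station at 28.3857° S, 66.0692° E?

Shift to the Maidenhead origin (180°W, 90°S): lon 246.0692, lat 61.6143.
Field (20°×10°, letters A–R): 246.0692/20 → 12 → M, 61.6143/10 → 6 → G; chars MG.
Square (2°×1°, digits 0–9): 6.0692/2 → 3, 1.6143/1 → 1; chars 31.
Subsquare (5′×2.5′, letters a–x): 0.0692/0.0833333 → 0 → a, 0.6143/0.0416667 → 14 → o; chars ao.

MG31ao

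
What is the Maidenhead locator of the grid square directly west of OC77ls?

OC77ks

Longitude subsquare l = 11; −1 → 10 = k.
The latitude characters are unchanged.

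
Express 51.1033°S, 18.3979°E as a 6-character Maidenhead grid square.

Add 180° to longitude and 90° to latitude: 198.3979, 38.8967.
Field (20°×10°, letters A–R): lon ⌊198.3979/20⌋ = 9 → J; lat ⌊38.8967/10⌋ = 3 → D.
Square (2°×1°, digits 0–9): lon ⌊18.3979/2⌋ = 9; lat ⌊8.8967/1⌋ = 8.
Subsquare (5′×2.5′, letters a–x): lon ⌊0.3979/0.0833333⌋ = 4 → e; lat ⌊0.8967/0.0416667⌋ = 21 → v.

JD98ev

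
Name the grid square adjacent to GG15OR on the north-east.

Longitude subsquare o = 14; +1 → 15 = p.
Latitude subsquare r = 17; +1 → 18 = s.

GG15ps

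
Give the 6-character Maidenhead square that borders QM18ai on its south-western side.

Longitude subsquare a = 0; −1 → -1, wraps to 23 = x, carry into square.
Longitude square 1; −1 → 0.
Latitude subsquare i = 8; −1 → 7 = h.

QM08xh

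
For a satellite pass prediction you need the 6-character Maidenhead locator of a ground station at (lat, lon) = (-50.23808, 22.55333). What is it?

KD19gs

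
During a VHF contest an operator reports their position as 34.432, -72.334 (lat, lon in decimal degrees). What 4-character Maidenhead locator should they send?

FM34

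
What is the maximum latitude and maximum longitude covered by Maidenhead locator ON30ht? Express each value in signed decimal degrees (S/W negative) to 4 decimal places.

40.8333, 106.6667

Field O=14, N=13: +14·20° lon, +13·10° lat → SW at lon 100°, lat 40°.
Square 3, 0: +3·2° lon, +0·1° lat → SW at lon 106°, lat 40°.
Subsquare h=7, t=19: +7·0.0833333° lon, +19·0.0416667° lat → SW at lon 106.583°, lat 40.7917°.
Cell spans 0.0833333° lon × 0.0416667° lat. NE corner is SW corner plus one full cell.
latitude 40.8333, longitude 106.6667.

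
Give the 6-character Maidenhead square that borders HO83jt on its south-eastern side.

Longitude subsquare j = 9; +1 → 10 = k.
Latitude subsquare t = 19; −1 → 18 = s.

HO83ks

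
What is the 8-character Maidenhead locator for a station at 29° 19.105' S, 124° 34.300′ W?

Shift to the Maidenhead origin (180°W, 90°S): lon 55.42833, lat 60.68158.
Field: 55.42833/20 → 2 → C, 60.68158/10 → 6 → G; chars CG.
Square: 15.42833/2 → 7, 0.68158/1 → 0; chars 70.
Subsquare: 1.42833/0.0833333 → 17 → r, 0.68158/0.0416667 → 16 → q; chars rq.
Extended square: 0.01167/0.00833333 → 1, 0.01492/0.00416667 → 3; chars 13.

CG70rq13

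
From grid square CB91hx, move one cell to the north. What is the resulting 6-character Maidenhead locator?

Latitude subsquare x = 23; +1 → 24, wraps to 0 = a, carry into square.
Latitude square 1; +1 → 2.
The longitude characters are unchanged.

CB92ha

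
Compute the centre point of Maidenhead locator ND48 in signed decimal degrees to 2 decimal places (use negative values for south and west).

-51.50, 89.00

Field N=13, D=3: +13·20° lon, +3·10° lat → SW at lon 80°, lat -60°.
Square 4, 8: +4·2° lon, +8·1° lat → SW at lon 88°, lat -52°.
Cell spans 2° lon × 1° lat. Centre is SW corner plus half of each.
latitude -51.50, longitude 89.00.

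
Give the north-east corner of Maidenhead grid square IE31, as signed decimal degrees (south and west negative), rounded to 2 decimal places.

Field I=8, E=4: +8·20° lon, +4·10° lat → SW at lon -20°, lat -50°.
Square 3, 1: +3·2° lon, +1·1° lat → SW at lon -14°, lat -49°.
Cell spans 2° lon × 1° lat. NE corner is SW corner plus one full cell.
latitude -48.00, longitude -12.00.

-48.00, -12.00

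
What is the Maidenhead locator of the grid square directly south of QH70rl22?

Latitude extended square 2; −1 → 1.
The longitude characters are unchanged.

QH70rl21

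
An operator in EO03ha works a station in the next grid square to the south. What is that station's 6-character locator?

EO02hx

Latitude subsquare a = 0; −1 → -1, wraps to 23 = x, carry into square.
Latitude square 3; −1 → 2.
The longitude characters are unchanged.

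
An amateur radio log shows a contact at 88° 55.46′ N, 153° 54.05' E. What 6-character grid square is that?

Add 180° to longitude and 90° to latitude: 333.9008, 178.9243.
Field: lon ⌊333.9008/20⌋ = 16 → Q; lat ⌊178.9243/10⌋ = 17 → R.
Square: lon ⌊13.9008/2⌋ = 6; lat ⌊8.9243/1⌋ = 8.
Subsquare: lon ⌊1.9008/0.0833333⌋ = 22 → w; lat ⌊0.9243/0.0416667⌋ = 22 → w.

QR68ww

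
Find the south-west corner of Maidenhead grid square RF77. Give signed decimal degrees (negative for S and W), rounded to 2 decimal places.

-33.00, 174.00

Field R=17, F=5: +17·20° lon, +5·10° lat → SW at lon 160°, lat -40°.
Square 7, 7: +7·2° lon, +7·1° lat → SW at lon 174°, lat -33°.
latitude -33.00, longitude 174.00.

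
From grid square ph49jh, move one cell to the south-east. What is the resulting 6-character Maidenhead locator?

PH49kg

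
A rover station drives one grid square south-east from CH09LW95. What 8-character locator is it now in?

CH09mw04

Longitude extended square 9; +1 → 10, wraps to 0, carry into subsquare.
Longitude subsquare l = 11; +1 → 12 = m.
Latitude extended square 5; −1 → 4.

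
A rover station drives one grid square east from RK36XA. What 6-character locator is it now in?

RK46aa

Longitude subsquare x = 23; +1 → 24, wraps to 0 = a, carry into square.
Longitude square 3; +1 → 4.
The latitude characters are unchanged.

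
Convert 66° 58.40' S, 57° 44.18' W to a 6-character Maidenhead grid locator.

Add 180° to longitude and 90° to latitude: 122.2637, 23.0267.
Field: 122.2637/20 → 6 → G, 23.0267/10 → 2 → C; chars GC.
Square: 2.2637/2 → 1, 3.0267/1 → 3; chars 13.
Subsquare: 0.2637/0.0833333 → 3 → d, 0.0267/0.0416667 → 0 → a; chars da.

GC13da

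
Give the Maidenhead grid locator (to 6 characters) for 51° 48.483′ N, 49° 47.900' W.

Add 180° to longitude and 90° to latitude: 130.2017, 141.8081.
Field: lon ⌊130.2017/20⌋ = 6 → G; lat ⌊141.8081/10⌋ = 14 → O.
Square: lon ⌊10.2017/2⌋ = 5; lat ⌊1.8081/1⌋ = 1.
Subsquare: lon ⌊0.2017/0.0833333⌋ = 2 → c; lat ⌊0.8081/0.0416667⌋ = 19 → t.

GO51ct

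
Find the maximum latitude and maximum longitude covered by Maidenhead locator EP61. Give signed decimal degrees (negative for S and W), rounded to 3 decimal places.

Field E=4, P=15: +4·20° lon, +15·10° lat → SW at lon -100°, lat 60°.
Square 6, 1: +6·2° lon, +1·1° lat → SW at lon -88°, lat 61°.
Cell spans 2° lon × 1° lat. NE corner is SW corner plus one full cell.
latitude 62.000, longitude -86.000.

62.000, -86.000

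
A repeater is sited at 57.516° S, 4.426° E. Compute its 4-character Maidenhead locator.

JD22

Add 180° to longitude and 90° to latitude: 184.43, 32.48.
Field: lon ⌊184.43/20⌋ = 9 → J; lat ⌊32.48/10⌋ = 3 → D.
Square: lon ⌊4.43/2⌋ = 2; lat ⌊2.48/1⌋ = 2.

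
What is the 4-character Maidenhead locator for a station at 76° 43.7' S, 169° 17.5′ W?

Shift to the Maidenhead origin (180°W, 90°S): lon 10.71, lat 13.27.
Field: lon ⌊10.71/20⌋ = 0 → A; lat ⌊13.27/10⌋ = 1 → B.
Square: lon ⌊10.71/2⌋ = 5; lat ⌊3.27/1⌋ = 3.

AB53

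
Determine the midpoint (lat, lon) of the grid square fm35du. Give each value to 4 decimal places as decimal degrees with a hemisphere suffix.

Field F=5, M=12: +5·20° lon, +12·10° lat → SW at lon -80°, lat 30°.
Square 3, 5: +3·2° lon, +5·1° lat → SW at lon -74°, lat 35°.
Subsquare d=3, u=20: +3·0.0833333° lon, +20·0.0416667° lat → SW at lon -73.75°, lat 35.8333°.
Cell spans 0.0833333° lon × 0.0416667° lat. Centre is SW corner plus half of each.
latitude 35.8542° N, longitude 73.7083° W.

35.8542° N, 73.7083° W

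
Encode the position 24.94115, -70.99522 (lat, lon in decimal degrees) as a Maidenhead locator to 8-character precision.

FL44mw05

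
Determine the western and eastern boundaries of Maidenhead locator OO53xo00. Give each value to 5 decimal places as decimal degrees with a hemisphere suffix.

Field O=14, O=14: +14·20° lon, +14·10° lat → SW at lon 100°, lat 50°.
Square 5, 3: +5·2° lon, +3·1° lat → SW at lon 110°, lat 53°.
Subsquare x=23, o=14: +23·0.0833333° lon, +14·0.0416667° lat → SW at lon 111.917°, lat 53.5833°.
Extended square 0, 0: +0·0.00833333° lon, +0·0.00416667° lat → SW at lon 111.917°, lat 53.5833°.
Cell spans 0.00833333° lon × 0.00416667° lat.
west 111.91667° E, east 111.92500° E.

111.91667° E, 111.92500° E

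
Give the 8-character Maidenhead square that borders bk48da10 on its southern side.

Latitude extended square 0; −1 → -1, wraps to 9, carry into subsquare.
Latitude subsquare a = 0; −1 → -1, wraps to 23 = x, carry into square.
Latitude square 8; −1 → 7.
The longitude characters are unchanged.

BK47dx19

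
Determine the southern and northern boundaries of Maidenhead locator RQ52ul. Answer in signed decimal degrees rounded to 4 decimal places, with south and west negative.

72.4583, 72.5000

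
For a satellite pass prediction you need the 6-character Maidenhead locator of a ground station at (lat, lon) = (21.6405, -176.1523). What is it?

AL11wp

Add 180° to longitude and 90° to latitude: 3.8477, 111.6405.
Field: 3.8477/20 → 0 → A, 111.6405/10 → 11 → L; chars AL.
Square: 3.8477/2 → 1, 1.6405/1 → 1; chars 11.
Subsquare: 1.8477/0.0833333 → 22 → w, 0.6405/0.0416667 → 15 → p; chars wp.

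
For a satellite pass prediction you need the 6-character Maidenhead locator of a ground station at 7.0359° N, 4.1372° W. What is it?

IJ77wa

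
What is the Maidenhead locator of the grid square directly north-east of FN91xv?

GN01aw

Longitude subsquare x = 23; +1 → 24, wraps to 0 = a, carry into square.
Longitude square 9; +1 → 10, wraps to 0, carry into field.
Longitude field F = 5; +1 → 6 = G.
Latitude subsquare v = 21; +1 → 22 = w.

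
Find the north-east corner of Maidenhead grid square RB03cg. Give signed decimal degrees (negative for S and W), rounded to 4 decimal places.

Field R=17, B=1: +17·20° lon, +1·10° lat → SW at lon 160°, lat -80°.
Square 0, 3: +0·2° lon, +3·1° lat → SW at lon 160°, lat -77°.
Subsquare c=2, g=6: +2·0.0833333° lon, +6·0.0416667° lat → SW at lon 160.167°, lat -76.75°.
Cell spans 0.0833333° lon × 0.0416667° lat. NE corner is SW corner plus one full cell.
latitude -76.7083, longitude 160.2500.

-76.7083, 160.2500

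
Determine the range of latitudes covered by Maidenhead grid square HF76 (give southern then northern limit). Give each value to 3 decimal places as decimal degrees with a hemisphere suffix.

34.000° S, 33.000° S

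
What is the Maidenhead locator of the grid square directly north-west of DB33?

Longitude square 3; −1 → 2.
Latitude square 3; +1 → 4.

DB24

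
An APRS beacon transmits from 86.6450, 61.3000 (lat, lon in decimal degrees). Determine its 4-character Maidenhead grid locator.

MR06

Add 180° to longitude and 90° to latitude: 241.30, 176.64.
Field: lon ⌊241.30/20⌋ = 12 → M; lat ⌊176.64/10⌋ = 17 → R.
Square: lon ⌊1.30/2⌋ = 0; lat ⌊6.64/1⌋ = 6.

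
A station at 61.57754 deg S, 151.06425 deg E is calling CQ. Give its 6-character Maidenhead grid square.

QC58mk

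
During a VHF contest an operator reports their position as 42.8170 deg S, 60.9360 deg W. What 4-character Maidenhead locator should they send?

Offset from 180°W / 90°S: lon 119.06°, lat 47.18°.
Field: 119.06/20 → 5 → F, 47.18/10 → 4 → E; chars FE.
Square: 19.06/2 → 9, 7.18/1 → 7; chars 97.

FE97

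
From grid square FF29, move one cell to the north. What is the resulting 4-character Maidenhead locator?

FG20

Latitude square 9; +1 → 10, wraps to 0, carry into field.
Latitude field F = 5; +1 → 6 = G.
The longitude characters are unchanged.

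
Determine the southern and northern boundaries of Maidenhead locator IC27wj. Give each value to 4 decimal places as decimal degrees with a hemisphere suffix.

Field I=8, C=2: +8·20° lon, +2·10° lat → SW at lon -20°, lat -70°.
Square 2, 7: +2·2° lon, +7·1° lat → SW at lon -16°, lat -63°.
Subsquare w=22, j=9: +22·0.0833333° lon, +9·0.0416667° lat → SW at lon -14.1667°, lat -62.625°.
Cell spans 0.0833333° lon × 0.0416667° lat.
south 62.6250° S, north 62.5833° S.

62.6250° S, 62.5833° S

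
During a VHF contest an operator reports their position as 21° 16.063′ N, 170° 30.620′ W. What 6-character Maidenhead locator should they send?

Add 180° to longitude and 90° to latitude: 9.4897, 111.2677.
Field (20°×10°, letters A–R): lon ⌊9.4897/20⌋ = 0 → A; lat ⌊111.2677/10⌋ = 11 → L.
Square (2°×1°, digits 0–9): lon ⌊9.4897/2⌋ = 4; lat ⌊1.2677/1⌋ = 1.
Subsquare (5′×2.5′, letters a–x): lon ⌊1.4897/0.0833333⌋ = 17 → r; lat ⌊0.2677/0.0416667⌋ = 6 → g.

AL41rg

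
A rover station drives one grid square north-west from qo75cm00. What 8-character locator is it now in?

QO75bm91

Longitude extended square 0; −1 → -1, wraps to 9, carry into subsquare.
Longitude subsquare c = 2; −1 → 1 = b.
Latitude extended square 0; +1 → 1.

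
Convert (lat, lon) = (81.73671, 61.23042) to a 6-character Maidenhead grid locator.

MR01or

Shift to the Maidenhead origin (180°W, 90°S): lon 241.2304, lat 171.7367.
Field (20°×10°, letters A–R): 241.2304/20 → 12 → M, 171.7367/10 → 17 → R; chars MR.
Square (2°×1°, digits 0–9): 1.2304/2 → 0, 1.7367/1 → 1; chars 01.
Subsquare (5′×2.5′, letters a–x): 1.2304/0.0833333 → 14 → o, 0.7367/0.0416667 → 17 → r; chars or.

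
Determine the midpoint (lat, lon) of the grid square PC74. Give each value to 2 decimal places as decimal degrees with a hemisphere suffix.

65.50° S, 135.00° E

Field P=15, C=2: +15·20° lon, +2·10° lat → SW at lon 120°, lat -70°.
Square 7, 4: +7·2° lon, +4·1° lat → SW at lon 134°, lat -66°.
Cell spans 2° lon × 1° lat. Centre is SW corner plus half of each.
latitude 65.50° S, longitude 135.00° E.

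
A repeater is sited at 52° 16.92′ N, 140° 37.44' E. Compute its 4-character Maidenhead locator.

Add 180° to longitude and 90° to latitude: 320.62, 142.28.
Field: 320.62/20 → 16 → Q, 142.28/10 → 14 → O; chars QO.
Square: 0.62/2 → 0, 2.28/1 → 2; chars 02.

QO02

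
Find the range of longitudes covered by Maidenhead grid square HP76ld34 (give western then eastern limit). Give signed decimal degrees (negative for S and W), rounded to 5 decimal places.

-25.05833, -25.05000

Field H=7, P=15: +7·20° lon, +15·10° lat → SW at lon -40°, lat 60°.
Square 7, 6: +7·2° lon, +6·1° lat → SW at lon -26°, lat 66°.
Subsquare l=11, d=3: +11·0.0833333° lon, +3·0.0416667° lat → SW at lon -25.0833°, lat 66.125°.
Extended square 3, 4: +3·0.00833333° lon, +4·0.00416667° lat → SW at lon -25.0583°, lat 66.1417°.
Cell spans 0.00833333° lon × 0.00416667° lat.
west -25.05833, east -25.05000.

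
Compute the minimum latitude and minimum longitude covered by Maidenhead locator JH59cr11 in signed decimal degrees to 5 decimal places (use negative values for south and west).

Field J=9, H=7: +9·20° lon, +7·10° lat → SW at lon 0°, lat -20°.
Square 5, 9: +5·2° lon, +9·1° lat → SW at lon 10°, lat -11°.
Subsquare c=2, r=17: +2·0.0833333° lon, +17·0.0416667° lat → SW at lon 10.1667°, lat -10.2917°.
Extended square 1, 1: +1·0.00833333° lon, +1·0.00416667° lat → SW at lon 10.175°, lat -10.2875°.
latitude -10.28750, longitude 10.17500.

-10.28750, 10.17500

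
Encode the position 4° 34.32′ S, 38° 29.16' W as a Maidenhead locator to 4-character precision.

HI05

Add 180° to longitude and 90° to latitude: 141.51, 85.43.
Field: 141.51/20 → 7 → H, 85.43/10 → 8 → I; chars HI.
Square: 1.51/2 → 0, 5.43/1 → 5; chars 05.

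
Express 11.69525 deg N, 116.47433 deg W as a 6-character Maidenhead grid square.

DK11sq

Offset from 180°W / 90°S: lon 63.5257°, lat 101.6953°.
Field (20°×10°, letters A–R): 63.5257/20 → 3 → D, 101.6953/10 → 10 → K; chars DK.
Square (2°×1°, digits 0–9): 3.5257/2 → 1, 1.6953/1 → 1; chars 11.
Subsquare (5′×2.5′, letters a–x): 1.5257/0.0833333 → 18 → s, 0.6953/0.0416667 → 16 → q; chars sq.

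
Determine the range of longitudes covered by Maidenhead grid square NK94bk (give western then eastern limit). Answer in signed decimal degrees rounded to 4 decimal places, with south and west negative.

Field N=13, K=10: +13·20° lon, +10·10° lat → SW at lon 80°, lat 10°.
Square 9, 4: +9·2° lon, +4·1° lat → SW at lon 98°, lat 14°.
Subsquare b=1, k=10: +1·0.0833333° lon, +10·0.0416667° lat → SW at lon 98.0833°, lat 14.4167°.
Cell spans 0.0833333° lon × 0.0416667° lat.
west 98.0833, east 98.1667.

98.0833, 98.1667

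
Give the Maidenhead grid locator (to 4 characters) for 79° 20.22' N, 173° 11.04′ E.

RQ69

Add 180° to longitude and 90° to latitude: 353.18, 169.34.
Field: lon ⌊353.18/20⌋ = 17 → R; lat ⌊169.34/10⌋ = 16 → Q.
Square: lon ⌊13.18/2⌋ = 6; lat ⌊9.34/1⌋ = 9.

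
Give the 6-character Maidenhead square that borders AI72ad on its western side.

Longitude subsquare a = 0; −1 → -1, wraps to 23 = x, carry into square.
Longitude square 7; −1 → 6.
The latitude characters are unchanged.

AI62xd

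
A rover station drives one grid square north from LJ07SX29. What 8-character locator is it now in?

Latitude extended square 9; +1 → 10, wraps to 0, carry into subsquare.
Latitude subsquare x = 23; +1 → 24, wraps to 0 = a, carry into square.
Latitude square 7; +1 → 8.
The longitude characters are unchanged.

LJ08sa20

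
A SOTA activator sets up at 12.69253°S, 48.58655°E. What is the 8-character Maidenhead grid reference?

Offset from 180°W / 90°S: lon 228.58655°, lat 77.30747°.
Field: lon ⌊228.58655/20⌋ = 11 → L; lat ⌊77.30747/10⌋ = 7 → H.
Square: lon ⌊8.58655/2⌋ = 4; lat ⌊7.30747/1⌋ = 7.
Subsquare: lon ⌊0.58655/0.0833333⌋ = 7 → h; lat ⌊0.30747/0.0416667⌋ = 7 → h.
Extended square: lon ⌊0.00322/0.00833333⌋ = 0; lat ⌊0.01580/0.00416667⌋ = 3.

LH47hh03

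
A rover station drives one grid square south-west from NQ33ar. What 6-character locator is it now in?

NQ23xq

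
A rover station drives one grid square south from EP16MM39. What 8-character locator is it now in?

Latitude extended square 9; −1 → 8.
The longitude characters are unchanged.

EP16mm38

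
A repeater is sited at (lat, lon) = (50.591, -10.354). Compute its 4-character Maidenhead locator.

IO40

Offset from 180°W / 90°S: lon 169.65°, lat 140.59°.
Field: lon ⌊169.65/20⌋ = 8 → I; lat ⌊140.59/10⌋ = 14 → O.
Square: lon ⌊9.65/2⌋ = 4; lat ⌊0.59/1⌋ = 0.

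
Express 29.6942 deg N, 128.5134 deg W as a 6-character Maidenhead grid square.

Add 180° to longitude and 90° to latitude: 51.4866, 119.6942.
Field (20°×10°, letters A–R): lon ⌊51.4866/20⌋ = 2 → C; lat ⌊119.6942/10⌋ = 11 → L.
Square (2°×1°, digits 0–9): lon ⌊11.4866/2⌋ = 5; lat ⌊9.6942/1⌋ = 9.
Subsquare (5′×2.5′, letters a–x): lon ⌊1.4866/0.0833333⌋ = 17 → r; lat ⌊0.6942/0.0416667⌋ = 16 → q.

CL59rq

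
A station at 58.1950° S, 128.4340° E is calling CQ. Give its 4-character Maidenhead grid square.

PD41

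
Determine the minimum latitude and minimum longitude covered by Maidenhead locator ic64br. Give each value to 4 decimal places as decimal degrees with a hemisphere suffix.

Field I=8, C=2: +8·20° lon, +2·10° lat → SW at lon -20°, lat -70°.
Square 6, 4: +6·2° lon, +4·1° lat → SW at lon -8°, lat -66°.
Subsquare b=1, r=17: +1·0.0833333° lon, +17·0.0416667° lat → SW at lon -7.91667°, lat -65.2917°.
latitude 65.2917° S, longitude 7.9167° W.

65.2917° S, 7.9167° W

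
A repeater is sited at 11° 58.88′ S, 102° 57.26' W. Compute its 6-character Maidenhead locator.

DH88ma

Add 180° to longitude and 90° to latitude: 77.0457, 78.0187.
Field: 77.0457/20 → 3 → D, 78.0187/10 → 7 → H; chars DH.
Square: 17.0457/2 → 8, 8.0187/1 → 8; chars 88.
Subsquare: 1.0457/0.0833333 → 12 → m, 0.0187/0.0416667 → 0 → a; chars ma.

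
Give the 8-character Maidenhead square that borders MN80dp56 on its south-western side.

Longitude extended square 5; −1 → 4.
Latitude extended square 6; −1 → 5.

MN80dp45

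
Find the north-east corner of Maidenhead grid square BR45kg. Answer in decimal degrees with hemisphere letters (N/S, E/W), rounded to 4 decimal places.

85.2917° N, 151.0833° W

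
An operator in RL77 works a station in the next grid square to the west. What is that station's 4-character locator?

RL67

Longitude square 7; −1 → 6.
The latitude characters are unchanged.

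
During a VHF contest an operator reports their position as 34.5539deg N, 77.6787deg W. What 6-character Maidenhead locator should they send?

Add 180° to longitude and 90° to latitude: 102.3213, 124.5539.
Field: 102.3213/20 → 5 → F, 124.5539/10 → 12 → M; chars FM.
Square: 2.3213/2 → 1, 4.5539/1 → 4; chars 14.
Subsquare: 0.3213/0.0833333 → 3 → d, 0.5539/0.0416667 → 13 → n; chars dn.

FM14dn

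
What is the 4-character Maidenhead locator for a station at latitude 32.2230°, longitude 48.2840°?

LM42

Add 180° to longitude and 90° to latitude: 228.28, 122.22.
Field: 228.28/20 → 11 → L, 122.22/10 → 12 → M; chars LM.
Square: 8.28/2 → 4, 2.22/1 → 2; chars 42.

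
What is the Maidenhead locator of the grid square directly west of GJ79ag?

Longitude subsquare a = 0; −1 → -1, wraps to 23 = x, carry into square.
Longitude square 7; −1 → 6.
The latitude characters are unchanged.

GJ69xg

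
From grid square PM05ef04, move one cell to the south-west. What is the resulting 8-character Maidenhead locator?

Longitude extended square 0; −1 → -1, wraps to 9, carry into subsquare.
Longitude subsquare e = 4; −1 → 3 = d.
Latitude extended square 4; −1 → 3.

PM05df93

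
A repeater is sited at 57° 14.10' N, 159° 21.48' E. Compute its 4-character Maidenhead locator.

QO97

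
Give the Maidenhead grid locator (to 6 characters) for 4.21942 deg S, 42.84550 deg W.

GI85ns

Offset from 180°W / 90°S: lon 137.1545°, lat 85.7806°.
Field: 137.1545/20 → 6 → G, 85.7806/10 → 8 → I; chars GI.
Square: 17.1545/2 → 8, 5.7806/1 → 5; chars 85.
Subsquare: 1.1545/0.0833333 → 13 → n, 0.7806/0.0416667 → 18 → s; chars ns.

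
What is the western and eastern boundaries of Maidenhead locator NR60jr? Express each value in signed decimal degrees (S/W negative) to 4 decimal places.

92.7500, 92.8333

Field N=13, R=17: +13·20° lon, +17·10° lat → SW at lon 80°, lat 80°.
Square 6, 0: +6·2° lon, +0·1° lat → SW at lon 92°, lat 80°.
Subsquare j=9, r=17: +9·0.0833333° lon, +17·0.0416667° lat → SW at lon 92.75°, lat 80.7083°.
Cell spans 0.0833333° lon × 0.0416667° lat.
west 92.7500, east 92.8333.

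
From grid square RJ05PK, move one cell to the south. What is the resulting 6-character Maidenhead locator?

RJ05pj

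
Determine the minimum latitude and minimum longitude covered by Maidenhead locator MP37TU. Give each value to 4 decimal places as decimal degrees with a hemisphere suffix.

67.8333° N, 67.5833° E

Field M=12, P=15: +12·20° lon, +15·10° lat → SW at lon 60°, lat 60°.
Square 3, 7: +3·2° lon, +7·1° lat → SW at lon 66°, lat 67°.
Subsquare t=19, u=20: +19·0.0833333° lon, +20·0.0416667° lat → SW at lon 67.5833°, lat 67.8333°.
latitude 67.8333° N, longitude 67.5833° E.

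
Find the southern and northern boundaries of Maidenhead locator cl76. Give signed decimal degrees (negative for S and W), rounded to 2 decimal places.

26.00, 27.00

Field C=2, L=11: +2·20° lon, +11·10° lat → SW at lon -140°, lat 20°.
Square 7, 6: +7·2° lon, +6·1° lat → SW at lon -126°, lat 26°.
Cell spans 2° lon × 1° lat.
south 26.00, north 27.00.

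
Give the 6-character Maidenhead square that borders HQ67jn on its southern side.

Latitude subsquare n = 13; −1 → 12 = m.
The longitude characters are unchanged.

HQ67jm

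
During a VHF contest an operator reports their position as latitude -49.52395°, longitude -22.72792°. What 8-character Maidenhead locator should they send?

HE80pl24

Shift to the Maidenhead origin (180°W, 90°S): lon 157.27208, lat 40.47605.
Field (20°×10°, letters A–R): lon ⌊157.27208/20⌋ = 7 → H; lat ⌊40.47605/10⌋ = 4 → E.
Square (2°×1°, digits 0–9): lon ⌊17.27208/2⌋ = 8; lat ⌊0.47605/1⌋ = 0.
Subsquare (5′×2.5′, letters a–x): lon ⌊1.27208/0.0833333⌋ = 15 → p; lat ⌊0.47605/0.0416667⌋ = 11 → l.
Extended square (30″×15″, digits 0–9): lon ⌊0.02208/0.00833333⌋ = 2; lat ⌊0.01772/0.00416667⌋ = 4.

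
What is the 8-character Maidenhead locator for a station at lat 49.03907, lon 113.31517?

ON69pa79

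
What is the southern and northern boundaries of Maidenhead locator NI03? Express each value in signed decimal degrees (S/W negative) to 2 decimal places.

-7.00, -6.00

Field N=13, I=8: +13·20° lon, +8·10° lat → SW at lon 80°, lat -10°.
Square 0, 3: +0·2° lon, +3·1° lat → SW at lon 80°, lat -7°.
Cell spans 2° lon × 1° lat.
south -7.00, north -6.00.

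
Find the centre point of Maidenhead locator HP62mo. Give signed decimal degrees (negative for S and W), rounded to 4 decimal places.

Field H=7, P=15: +7·20° lon, +15·10° lat → SW at lon -40°, lat 60°.
Square 6, 2: +6·2° lon, +2·1° lat → SW at lon -28°, lat 62°.
Subsquare m=12, o=14: +12·0.0833333° lon, +14·0.0416667° lat → SW at lon -27°, lat 62.5833°.
Cell spans 0.0833333° lon × 0.0416667° lat. Centre is SW corner plus half of each.
latitude 62.6042, longitude -26.9583.

62.6042, -26.9583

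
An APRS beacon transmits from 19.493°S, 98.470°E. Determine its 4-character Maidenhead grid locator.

NH90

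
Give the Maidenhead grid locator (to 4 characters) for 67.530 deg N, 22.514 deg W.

HP87

Offset from 180°W / 90°S: lon 157.49°, lat 157.53°.
Field (20°×10°, letters A–R): lon ⌊157.49/20⌋ = 7 → H; lat ⌊157.53/10⌋ = 15 → P.
Square (2°×1°, digits 0–9): lon ⌊17.49/2⌋ = 8; lat ⌊7.53/1⌋ = 7.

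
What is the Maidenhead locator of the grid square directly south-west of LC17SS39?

LC17ss28

Longitude extended square 3; −1 → 2.
Latitude extended square 9; −1 → 8.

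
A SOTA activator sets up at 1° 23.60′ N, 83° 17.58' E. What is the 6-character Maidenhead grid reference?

NJ11pj

Offset from 180°W / 90°S: lon 263.2930°, lat 91.3933°.
Field: 263.2930/20 → 13 → N, 91.3933/10 → 9 → J; chars NJ.
Square: 3.2930/2 → 1, 1.3933/1 → 1; chars 11.
Subsquare: 1.2930/0.0833333 → 15 → p, 0.3933/0.0416667 → 9 → j; chars pj.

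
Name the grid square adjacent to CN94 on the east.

Longitude square 9; +1 → 10, wraps to 0, carry into field.
Longitude field C = 2; +1 → 3 = D.
The latitude characters are unchanged.

DN04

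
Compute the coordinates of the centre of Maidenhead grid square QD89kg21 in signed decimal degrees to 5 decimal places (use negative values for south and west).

-50.74375, 156.85417

Field Q=16, D=3: +16·20° lon, +3·10° lat → SW at lon 140°, lat -60°.
Square 8, 9: +8·2° lon, +9·1° lat → SW at lon 156°, lat -51°.
Subsquare k=10, g=6: +10·0.0833333° lon, +6·0.0416667° lat → SW at lon 156.833°, lat -50.75°.
Extended square 2, 1: +2·0.00833333° lon, +1·0.00416667° lat → SW at lon 156.85°, lat -50.7458°.
Cell spans 0.00833333° lon × 0.00416667° lat. Centre is SW corner plus half of each.
latitude -50.74375, longitude 156.85417.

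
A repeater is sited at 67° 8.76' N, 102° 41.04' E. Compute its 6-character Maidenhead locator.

OP17id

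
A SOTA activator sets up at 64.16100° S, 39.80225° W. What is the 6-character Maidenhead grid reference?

HC05cu

Add 180° to longitude and 90° to latitude: 140.1977, 25.8390.
Field: 140.1977/20 → 7 → H, 25.8390/10 → 2 → C; chars HC.
Square: 0.1977/2 → 0, 5.8390/1 → 5; chars 05.
Subsquare: 0.1977/0.0833333 → 2 → c, 0.8390/0.0416667 → 20 → u; chars cu.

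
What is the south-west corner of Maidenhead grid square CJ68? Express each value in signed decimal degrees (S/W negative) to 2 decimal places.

8.00, -128.00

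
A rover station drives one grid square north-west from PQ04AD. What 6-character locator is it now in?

OQ94xe

Longitude subsquare a = 0; −1 → -1, wraps to 23 = x, carry into square.
Longitude square 0; −1 → -1, wraps to 9, carry into field.
Longitude field P = 15; −1 → 14 = O.
Latitude subsquare d = 3; +1 → 4 = e.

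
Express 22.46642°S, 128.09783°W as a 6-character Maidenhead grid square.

CG57wm

Add 180° to longitude and 90° to latitude: 51.9022, 67.5336.
Field (20°×10°, letters A–R): 51.9022/20 → 2 → C, 67.5336/10 → 6 → G; chars CG.
Square (2°×1°, digits 0–9): 11.9022/2 → 5, 7.5336/1 → 7; chars 57.
Subsquare (5′×2.5′, letters a–x): 1.9022/0.0833333 → 22 → w, 0.5336/0.0416667 → 12 → m; chars wm.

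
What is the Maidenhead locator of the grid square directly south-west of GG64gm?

Longitude subsquare g = 6; −1 → 5 = f.
Latitude subsquare m = 12; −1 → 11 = l.

GG64fl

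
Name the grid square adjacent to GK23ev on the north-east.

Longitude subsquare e = 4; +1 → 5 = f.
Latitude subsquare v = 21; +1 → 22 = w.

GK23fw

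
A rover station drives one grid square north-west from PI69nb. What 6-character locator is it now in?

Longitude subsquare n = 13; −1 → 12 = m.
Latitude subsquare b = 1; +1 → 2 = c.

PI69mc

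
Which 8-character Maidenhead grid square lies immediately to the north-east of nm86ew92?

Longitude extended square 9; +1 → 10, wraps to 0, carry into subsquare.
Longitude subsquare e = 4; +1 → 5 = f.
Latitude extended square 2; +1 → 3.

NM86fw03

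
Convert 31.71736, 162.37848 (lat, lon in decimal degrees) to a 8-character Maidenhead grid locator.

RM11er52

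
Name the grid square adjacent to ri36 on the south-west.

RI25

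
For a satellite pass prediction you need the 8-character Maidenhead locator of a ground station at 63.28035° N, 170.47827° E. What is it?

RP53fg77

Offset from 180°W / 90°S: lon 350.47827°, lat 153.28035°.
Field: lon ⌊350.47827/20⌋ = 17 → R; lat ⌊153.28035/10⌋ = 15 → P.
Square: lon ⌊10.47827/2⌋ = 5; lat ⌊3.28035/1⌋ = 3.
Subsquare: lon ⌊0.47827/0.0833333⌋ = 5 → f; lat ⌊0.28035/0.0416667⌋ = 6 → g.
Extended square: lon ⌊0.06160/0.00833333⌋ = 7; lat ⌊0.03035/0.00416667⌋ = 7.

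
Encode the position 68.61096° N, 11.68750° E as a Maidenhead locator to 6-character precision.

Shift to the Maidenhead origin (180°W, 90°S): lon 191.6875, lat 158.6110.
Field: lon ⌊191.6875/20⌋ = 9 → J; lat ⌊158.6110/10⌋ = 15 → P.
Square: lon ⌊11.6875/2⌋ = 5; lat ⌊8.6110/1⌋ = 8.
Subsquare: lon ⌊1.6875/0.0833333⌋ = 20 → u; lat ⌊0.6110/0.0416667⌋ = 14 → o.

JP58uo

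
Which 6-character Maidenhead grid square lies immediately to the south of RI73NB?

RI73na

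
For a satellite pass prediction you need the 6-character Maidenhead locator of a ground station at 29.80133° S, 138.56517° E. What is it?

PG90ge

Offset from 180°W / 90°S: lon 318.5652°, lat 60.1987°.
Field (20°×10°, letters A–R): 318.5652/20 → 15 → P, 60.1987/10 → 6 → G; chars PG.
Square (2°×1°, digits 0–9): 18.5652/2 → 9, 0.1987/1 → 0; chars 90.
Subsquare (5′×2.5′, letters a–x): 0.5652/0.0833333 → 6 → g, 0.1987/0.0416667 → 4 → e; chars ge.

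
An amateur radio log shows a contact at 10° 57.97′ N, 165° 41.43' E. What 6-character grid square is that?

RK20ux

Add 180° to longitude and 90° to latitude: 345.6905, 100.9662.
Field: 345.6905/20 → 17 → R, 100.9662/10 → 10 → K; chars RK.
Square: 5.6905/2 → 2, 0.9662/1 → 0; chars 20.
Subsquare: 1.6905/0.0833333 → 20 → u, 0.9662/0.0416667 → 23 → x; chars ux.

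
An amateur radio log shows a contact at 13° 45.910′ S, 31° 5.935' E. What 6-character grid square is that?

Offset from 180°W / 90°S: lon 211.0989°, lat 76.2348°.
Field: 211.0989/20 → 10 → K, 76.2348/10 → 7 → H; chars KH.
Square: 11.0989/2 → 5, 6.2348/1 → 6; chars 56.
Subsquare: 1.0989/0.0833333 → 13 → n, 0.2348/0.0416667 → 5 → f; chars nf.

KH56nf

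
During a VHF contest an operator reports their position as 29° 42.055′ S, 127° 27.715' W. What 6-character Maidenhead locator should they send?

Offset from 180°W / 90°S: lon 52.5381°, lat 60.2991°.
Field: lon ⌊52.5381/20⌋ = 2 → C; lat ⌊60.2991/10⌋ = 6 → G.
Square: lon ⌊12.5381/2⌋ = 6; lat ⌊0.2991/1⌋ = 0.
Subsquare: lon ⌊0.5381/0.0833333⌋ = 6 → g; lat ⌊0.2991/0.0416667⌋ = 7 → h.

CG60gh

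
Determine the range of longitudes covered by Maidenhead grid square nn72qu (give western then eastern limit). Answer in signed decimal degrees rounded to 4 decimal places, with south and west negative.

Field N=13, N=13: +13·20° lon, +13·10° lat → SW at lon 80°, lat 40°.
Square 7, 2: +7·2° lon, +2·1° lat → SW at lon 94°, lat 42°.
Subsquare q=16, u=20: +16·0.0833333° lon, +20·0.0416667° lat → SW at lon 95.3333°, lat 42.8333°.
Cell spans 0.0833333° lon × 0.0416667° lat.
west 95.3333, east 95.4167.

95.3333, 95.4167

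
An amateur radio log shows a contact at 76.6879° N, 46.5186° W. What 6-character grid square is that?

Shift to the Maidenhead origin (180°W, 90°S): lon 133.4814, lat 166.6879.
Field: lon ⌊133.4814/20⌋ = 6 → G; lat ⌊166.6879/10⌋ = 16 → Q.
Square: lon ⌊13.4814/2⌋ = 6; lat ⌊6.6879/1⌋ = 6.
Subsquare: lon ⌊1.4814/0.0833333⌋ = 17 → r; lat ⌊0.6879/0.0416667⌋ = 16 → q.

GQ66rq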